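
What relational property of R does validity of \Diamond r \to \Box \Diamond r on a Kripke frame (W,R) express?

The Euclidean property

This is the 5 axiom.
Its frame correspondent is the Euclidean property — \forall x \forall y \forall z (Rxy \wedge Rxz \to Ryz).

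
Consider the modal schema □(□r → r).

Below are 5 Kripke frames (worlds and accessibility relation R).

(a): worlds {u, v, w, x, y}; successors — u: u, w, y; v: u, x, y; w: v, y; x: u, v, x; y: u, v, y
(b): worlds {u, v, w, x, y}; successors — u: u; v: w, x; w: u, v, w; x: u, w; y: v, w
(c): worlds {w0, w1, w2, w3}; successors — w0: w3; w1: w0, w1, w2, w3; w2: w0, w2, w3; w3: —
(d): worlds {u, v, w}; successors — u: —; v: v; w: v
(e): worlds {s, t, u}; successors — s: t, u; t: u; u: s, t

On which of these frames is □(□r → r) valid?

(d)

Frame correspondent (Sahlqvist): ∀x ∀y (Rxy → Ryy) — i.e. shift-reflexivity.
(a): fails — Ruw but not Rww.
(b): fails — Rvx but not Rxx.
(c): fails — Rw1w0 but not Rw0w0.
(d): ✓.
(e): fails — Rut but not Rtt.
Valid on: (d).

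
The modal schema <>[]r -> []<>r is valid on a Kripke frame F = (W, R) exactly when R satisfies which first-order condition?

Suppose ◇□r→□◇r is valid. Take Rxy, Rxz and set V(r)={w : Ryw}. Then □r at y so ◇□r at x, so □◇r at x, so ◇r at z, giving w with Rzw and Ryw.

convergence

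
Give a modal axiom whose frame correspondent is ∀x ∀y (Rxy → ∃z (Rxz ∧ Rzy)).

□□q → □q

This is density; the standard corresponding axiom is C4: □□q → □q.
Suppose □□q→□q is valid. Take Rxy and set V(q)={w : xR²w}. Then □□q at x, so □q at x, so q at y, i.e. ∃z(Rxz∧Rzy).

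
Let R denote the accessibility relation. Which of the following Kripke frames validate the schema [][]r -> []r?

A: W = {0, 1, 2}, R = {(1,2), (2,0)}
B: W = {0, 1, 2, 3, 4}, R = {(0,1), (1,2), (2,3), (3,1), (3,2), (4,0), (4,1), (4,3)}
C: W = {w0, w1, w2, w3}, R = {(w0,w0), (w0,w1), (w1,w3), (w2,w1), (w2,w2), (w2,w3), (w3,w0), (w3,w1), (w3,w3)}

C

This is the axiom for density; its first-order frame correspondent is forall x forall y (Rxy -> exists z (Rxz & Rzy)).
A: fails — R12 but no z with R1z and Rz2.
B: fails — R31 but no z with R3z and Rz1.
C: holds.
Valid on: C.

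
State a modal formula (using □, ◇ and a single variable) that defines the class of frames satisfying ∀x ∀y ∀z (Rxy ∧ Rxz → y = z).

A defining formula is ◇s → □s (the CD axiom).
Suppose ◇s→□s is valid. Take Rxy, Rxz and set V(s)={y}. Then ◇s at x, so □s at x, so s at z, i.e. z=y.

◇s → □s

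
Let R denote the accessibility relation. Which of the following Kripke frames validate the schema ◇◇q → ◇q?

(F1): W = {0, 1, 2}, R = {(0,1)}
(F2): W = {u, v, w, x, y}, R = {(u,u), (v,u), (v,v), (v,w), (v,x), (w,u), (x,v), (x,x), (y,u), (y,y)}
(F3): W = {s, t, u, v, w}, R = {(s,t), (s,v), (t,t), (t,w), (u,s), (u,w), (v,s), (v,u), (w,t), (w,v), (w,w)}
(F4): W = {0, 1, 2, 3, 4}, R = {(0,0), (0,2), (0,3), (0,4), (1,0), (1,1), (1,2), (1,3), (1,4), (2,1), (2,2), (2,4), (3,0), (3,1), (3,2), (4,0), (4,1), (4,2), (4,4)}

(F1)

The schema corresponds to transitivity: ∀x ∀y ∀z (Rxy ∧ Ryz → Rxz).
(F1): condition met.
(F2): fails — Rxv and Rvw but not Rxw.
(F3): fails — Ruw and Rwt but not Rut.
(F4): fails — R21 and R10 but not R20.
Valid on: (F1).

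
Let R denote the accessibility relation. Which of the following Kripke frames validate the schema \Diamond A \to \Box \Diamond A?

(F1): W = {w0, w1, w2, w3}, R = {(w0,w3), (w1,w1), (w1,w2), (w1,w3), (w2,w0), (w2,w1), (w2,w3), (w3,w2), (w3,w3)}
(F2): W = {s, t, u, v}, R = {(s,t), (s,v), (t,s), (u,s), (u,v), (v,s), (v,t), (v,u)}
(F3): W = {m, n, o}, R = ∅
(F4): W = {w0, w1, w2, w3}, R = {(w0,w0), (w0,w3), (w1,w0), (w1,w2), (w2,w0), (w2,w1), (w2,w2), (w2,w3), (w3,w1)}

(F3)

The schema corresponds to the Euclidean property: \forall x \forall y \forall z (Rxy \wedge Rxz \to Ryz).
(F1): fails — Rw1w2 and Rw1w2 but not Rw2w2.
(F2): fails — Rsv and Rsv but not Rvv.
(F3): satisfies the condition.
(F4): fails — Rw0w3 and Rw0w0 but not Rw3w0.
Valid on: (F3).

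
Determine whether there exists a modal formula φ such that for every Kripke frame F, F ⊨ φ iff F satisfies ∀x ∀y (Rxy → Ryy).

Yes — defined by □(□p → p)

The condition is shift-reflexivity. A defining modal formula is □(□p → p).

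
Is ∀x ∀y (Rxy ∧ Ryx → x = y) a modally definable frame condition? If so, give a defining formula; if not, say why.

Modal frame validity is preserved under surjective bounded morphisms.
The 8-cycle (worlds 0,1,2,3,4,5,6,7 with 0→1→2→3→4→5→6→7→0) is antisymmetric. Sending even-indexed worlds to • and odd-indexed worlds to ∘ is a surjective bounded morphism onto the two-world frame with •↔∘, which is not antisymmetric.
So no modal formula (or set of formulas) defines exactly the antisymmetric frames.

No — not modally definable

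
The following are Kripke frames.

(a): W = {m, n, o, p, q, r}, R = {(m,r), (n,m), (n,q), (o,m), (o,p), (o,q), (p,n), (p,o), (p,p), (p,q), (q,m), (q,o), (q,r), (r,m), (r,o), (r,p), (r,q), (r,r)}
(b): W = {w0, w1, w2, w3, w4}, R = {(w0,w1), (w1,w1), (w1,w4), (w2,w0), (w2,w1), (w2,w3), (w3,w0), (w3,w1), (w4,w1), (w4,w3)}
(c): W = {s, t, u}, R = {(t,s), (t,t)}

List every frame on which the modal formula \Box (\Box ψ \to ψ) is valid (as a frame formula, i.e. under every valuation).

The schema corresponds to shift-reflexivity: \forall x \forall y (Rxy \to Ryy).
(a): fails — Rom but not Rmm.
(b): fails — Rw3w0 but not Rw0w0.
(c): fails — Rts but not Rss.

none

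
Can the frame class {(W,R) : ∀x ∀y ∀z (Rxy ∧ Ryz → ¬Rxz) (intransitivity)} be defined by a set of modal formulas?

Modal frame validity is preserved under surjective bounded morphisms.
The 7-cycle (worlds 0,1,2,3,4,5,6 with 0→1→2→3→4→5→6→0) is intransitive. Mapping every world to a single reflexive point • is a surjective bounded morphism; the reflexive point is not intransitive (R••∧R•• but R••).
Hence intransitivity is not modally definable.

No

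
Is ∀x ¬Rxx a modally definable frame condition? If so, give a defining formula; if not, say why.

No — not modally definable

Modal frame validity is preserved under surjective bounded morphisms.
The 3-cycle (worlds w0,w1,w2 with w0→w1→w2→w0) is irreflexive, and the map sending every world to a single reflexive point • is a surjective bounded morphism (forth: every edge maps to (•,•); back: every world has a successor). So any modal formula valid on the 3-cycle is also valid on the reflexive point, which is not irreflexive.
So the class is not modally definable.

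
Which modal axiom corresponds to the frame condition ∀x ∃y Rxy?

□ψ → ◇ψ

A defining formula is □ψ → ◇ψ (the D axiom).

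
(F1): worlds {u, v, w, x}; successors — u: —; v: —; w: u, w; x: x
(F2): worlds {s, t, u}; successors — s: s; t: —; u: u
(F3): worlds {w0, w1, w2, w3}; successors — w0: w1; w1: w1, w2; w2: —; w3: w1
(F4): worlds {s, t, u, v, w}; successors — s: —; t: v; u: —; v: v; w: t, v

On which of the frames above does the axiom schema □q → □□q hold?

Frame correspondent (Sahlqvist): ∀x ∀y ∀z (Rxy ∧ Ryz → Rxz) — i.e. transitivity.
(F1): condition met.
(F2): condition met.
(F3): fails — Rw0w1 and Rw1w2 but not Rw0w2.
(F4): condition met.
Valid on: (F1), (F2), (F4).

(F1), (F2), (F4)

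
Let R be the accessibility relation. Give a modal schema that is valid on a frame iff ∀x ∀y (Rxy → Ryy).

A defining formula is □(□s → s) (the T□ axiom).

□(□s → s)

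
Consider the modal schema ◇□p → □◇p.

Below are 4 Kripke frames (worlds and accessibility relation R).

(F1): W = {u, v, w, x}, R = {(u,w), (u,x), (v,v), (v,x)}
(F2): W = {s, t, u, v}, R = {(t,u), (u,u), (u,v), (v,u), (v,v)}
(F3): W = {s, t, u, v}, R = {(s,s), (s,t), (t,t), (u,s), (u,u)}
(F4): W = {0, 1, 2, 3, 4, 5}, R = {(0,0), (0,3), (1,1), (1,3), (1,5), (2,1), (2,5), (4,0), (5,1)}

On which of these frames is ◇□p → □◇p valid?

(F2), (F3)

This is the axiom for convergence; its first-order frame correspondent is ∀x ∀y ∀z (Rxy ∧ Rxz → ∃w (Ryw ∧ Rzw)).
(F1): fails — Ruw and Ruw but w and w have no common successor.
(F2): satisfies the condition.
(F3): satisfies the condition.
(F4): fails — R00 and R03 but 0 and 3 have no common successor.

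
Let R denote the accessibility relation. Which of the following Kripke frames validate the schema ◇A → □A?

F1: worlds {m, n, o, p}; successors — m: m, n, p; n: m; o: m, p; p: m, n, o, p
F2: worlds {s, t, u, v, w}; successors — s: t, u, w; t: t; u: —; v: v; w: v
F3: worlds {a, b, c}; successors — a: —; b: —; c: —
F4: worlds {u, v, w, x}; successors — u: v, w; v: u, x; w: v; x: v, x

The schema corresponds to partial functionality: ∀x ∀y ∀z (Rxy ∧ Rxz → y = z).
F1: fails — m sees both m and n.
F2: fails — s sees both t and u.
F3: condition met.
F4: fails — u sees both v and w.

F3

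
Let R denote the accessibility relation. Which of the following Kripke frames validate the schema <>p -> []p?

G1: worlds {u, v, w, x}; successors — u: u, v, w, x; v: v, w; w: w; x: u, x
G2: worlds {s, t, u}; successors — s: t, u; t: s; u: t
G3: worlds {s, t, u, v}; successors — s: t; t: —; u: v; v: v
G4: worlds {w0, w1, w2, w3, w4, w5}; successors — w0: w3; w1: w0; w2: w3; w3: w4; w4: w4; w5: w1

This is the axiom for partial functionality; its first-order frame correspondent is forall x forall y forall z (Rxy & Rxz -> y = z).
G1: fails — u sees both u and v.
G2: fails — s sees both t and u.
G3: satisfies the condition.
G4: satisfies the condition.

G3, G4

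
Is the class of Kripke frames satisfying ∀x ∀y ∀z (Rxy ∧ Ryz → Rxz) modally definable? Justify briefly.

Yes, by □p → □□p

This is a Sahlqvist condition; the 4 axiom □p → □□p defines it.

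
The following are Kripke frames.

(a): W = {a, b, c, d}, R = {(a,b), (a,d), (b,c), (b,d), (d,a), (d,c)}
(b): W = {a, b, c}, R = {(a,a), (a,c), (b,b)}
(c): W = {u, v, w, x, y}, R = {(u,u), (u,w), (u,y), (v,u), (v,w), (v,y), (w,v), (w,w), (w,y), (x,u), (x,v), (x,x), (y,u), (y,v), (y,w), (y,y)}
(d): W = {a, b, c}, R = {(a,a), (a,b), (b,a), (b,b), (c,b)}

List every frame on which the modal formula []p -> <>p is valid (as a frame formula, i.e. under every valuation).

Frame correspondent (Sahlqvist): forall x exists y Rxy — i.e. seriality.
(a): fails — world c has no successor.
(b): fails — world c has no successor.
(c): condition met.
(d): condition met.

(c), (d)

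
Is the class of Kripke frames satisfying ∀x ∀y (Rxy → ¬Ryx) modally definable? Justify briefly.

No — not modally definable

Modal frame validity is preserved under surjective bounded morphisms.
The 4-cycle (worlds a,b,c,d with a→b→c→d→a) is asymmetric. Mapping every world to a single reflexive point • is a surjective bounded morphism, and the reflexive point is not asymmetric (R•• but asymmetry requires ¬R••).
Hence asymmetry is not modally definable.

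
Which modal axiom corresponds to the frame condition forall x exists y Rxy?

□r → ◇r

A defining formula is □r → ◇r (the D axiom).
Suppose □r→◇r is valid. At any x set V(r)=W. Then □r at x, so ◇r at x, so x has a successor.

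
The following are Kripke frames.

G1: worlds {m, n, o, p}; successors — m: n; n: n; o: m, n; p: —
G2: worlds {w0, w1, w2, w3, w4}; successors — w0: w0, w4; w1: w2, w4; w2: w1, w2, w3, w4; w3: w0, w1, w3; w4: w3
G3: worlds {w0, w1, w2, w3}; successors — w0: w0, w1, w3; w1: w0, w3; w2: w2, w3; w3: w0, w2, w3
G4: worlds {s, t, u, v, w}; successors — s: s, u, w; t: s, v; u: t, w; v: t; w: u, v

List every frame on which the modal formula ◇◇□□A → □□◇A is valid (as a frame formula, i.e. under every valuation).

Frame correspondent (Sahlqvist): ∀x ∀y ∀z ((xR²y ∧ xR²z) → ∃w (yR²w ∧ zRw)) — i.e. a generalized confluence (Geach) condition.
G1: satisfies the condition.
G2: fails — w1R²w4, w1R²w1 but no w with w4R²w and w1Rw.
G3: satisfies the condition.
G4: fails — sR²u, sR²u but no w* with uR²w* and uRw*.
Valid on: G1, G3.

G1, G3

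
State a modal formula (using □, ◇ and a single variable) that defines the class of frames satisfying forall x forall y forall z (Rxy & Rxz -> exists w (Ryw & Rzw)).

This is convergence; the standard corresponding axiom is .2: ◇□ψ → □◇ψ.
Suppose ◇□ψ→□◇ψ is valid. Take Rxy, Rxz and set V(ψ)={w : Ryw}. Then □ψ at y so ◇□ψ at x, so □◇ψ at x, so ◇ψ at z, giving w with Rzw and Ryw.

◇□ψ → □◇ψ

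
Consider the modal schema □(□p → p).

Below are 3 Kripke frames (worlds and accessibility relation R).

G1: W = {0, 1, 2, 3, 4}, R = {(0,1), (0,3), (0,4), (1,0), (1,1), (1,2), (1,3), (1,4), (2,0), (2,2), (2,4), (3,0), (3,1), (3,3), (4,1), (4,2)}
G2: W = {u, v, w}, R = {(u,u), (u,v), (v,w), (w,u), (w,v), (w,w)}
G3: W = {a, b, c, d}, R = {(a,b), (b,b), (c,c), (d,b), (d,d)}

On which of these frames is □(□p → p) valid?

G3

The schema corresponds to shift-reflexivity: ∀x ∀y (Rxy → Ryy).
G1: fails — R10 but not R00.
G2: fails — Ruv but not Rvv.
G3: holds.
Valid on: G3.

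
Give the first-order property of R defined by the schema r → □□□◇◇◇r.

This is a Sahlqvist (Geach-type) schema ◇^0□^0r → □^3◇^3r.
Minimal-valuation argument: fix x; take any y with xR^0y and any z with xR^3z. Set V(r) to the set of worlds R-reachable from y in exactly 0 steps. Then □^0r holds at y, so the antecedent holds at x; validity forces ◇^3r at z, giving a w with zR^3w and yR^0w.
First-order correspondent: ∀x ∀z (xR³z → ∃w (x = w ∧ zR³w)).

∀x ∀z (xR³z → ∃w (x = w ∧ zR³w))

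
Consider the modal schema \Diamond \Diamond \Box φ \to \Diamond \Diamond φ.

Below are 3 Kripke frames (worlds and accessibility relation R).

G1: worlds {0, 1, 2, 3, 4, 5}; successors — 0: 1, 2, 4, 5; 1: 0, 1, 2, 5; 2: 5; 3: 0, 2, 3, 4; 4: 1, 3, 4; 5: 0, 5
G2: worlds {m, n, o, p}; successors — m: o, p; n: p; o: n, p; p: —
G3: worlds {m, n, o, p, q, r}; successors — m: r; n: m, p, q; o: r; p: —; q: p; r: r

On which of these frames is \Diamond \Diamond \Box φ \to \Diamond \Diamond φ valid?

G1

The schema corresponds to a generalized confluence (Geach) condition: \forall x \forall y (x R^2 y \to \exists w (yRw \wedge x R^2 w)).
G1: condition met.
G2: fails — mR²p but no w with pRw and mR²w.
G3: fails — nR²p but no w with pRw and nR²w.
Valid on: G1.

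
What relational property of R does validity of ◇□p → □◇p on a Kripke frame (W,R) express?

Suppose ◇□p→□◇p is valid. Take Rxy, Rxz and set V(p)={w : Ryw}. Then □p at y so ◇□p at x, so □◇p at x, so ◇p at z, giving w with Rzw and Ryw.

convergence: ∀x ∀y ∀z (Rxy ∧ Rxz → ∃w (Ryw ∧ Rzw))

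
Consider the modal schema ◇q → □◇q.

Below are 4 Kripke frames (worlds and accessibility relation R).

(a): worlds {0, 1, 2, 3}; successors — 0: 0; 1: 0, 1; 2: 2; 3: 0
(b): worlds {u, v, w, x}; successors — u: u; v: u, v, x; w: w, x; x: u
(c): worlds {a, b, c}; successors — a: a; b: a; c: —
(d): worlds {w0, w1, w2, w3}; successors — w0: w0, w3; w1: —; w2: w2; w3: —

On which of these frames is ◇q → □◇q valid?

The schema corresponds to the Euclidean property: ∀x ∀y ∀z (Rxy ∧ Rxz → Ryz).
(a): fails — R10 and R11 but not R01.
(b): fails — Rvu and Rvv but not Ruv.
(c): satisfies the condition.
(d): fails — Rw0w3 and Rw0w0 but not Rw3w0.
Valid on: (c).

(c)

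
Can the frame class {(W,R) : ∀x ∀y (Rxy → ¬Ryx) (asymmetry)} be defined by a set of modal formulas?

No

If a class were modally definable it would be closed under surjective bounded morphisms (Goldblatt–Thomason).
The 3-cycle (worlds a,b,c with a→b→c→a) is asymmetric. Mapping every world to a single reflexive point • is a surjective bounded morphism, and the reflexive point is not asymmetric (R•• but asymmetry requires ¬R••).
Hence asymmetry is not modally definable.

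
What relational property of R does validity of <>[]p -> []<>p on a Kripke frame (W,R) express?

Convergence

Suppose ◇□p→□◇p is valid. Take Rxy, Rxz and set V(p)={w : Ryw}. Then □p at y so ◇□p at x, so □◇p at x, so ◇p at z, giving w with Rzw and Ryw.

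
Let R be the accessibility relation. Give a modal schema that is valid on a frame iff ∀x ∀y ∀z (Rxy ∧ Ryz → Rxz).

□p → □□p

The condition is transitivity. The 4 schema □p → □□p defines it.
Suppose □p→□□p is valid. Take Rxy, Ryz and set V(p)={w : Rxw}. Then □p at x, so □□p at x, so □p at y, so p at z, i.e. Rxz.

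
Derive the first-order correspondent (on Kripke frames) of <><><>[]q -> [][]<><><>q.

forall x forall y forall z ((x R^3 y & x R^2 z) -> exists w (yRw & z R^3 w))

This is a Sahlqvist (Geach-type) schema ◇^3□^1q → □^2◇^3q.
Minimal-valuation argument: fix x; take any y with xR^3y and any z with xR^2z. Set V(q) to the set of worlds R-reachable from y in exactly 1 step. Then □^1q holds at y, so the antecedent holds at x; validity forces ◇^3q at z, giving a w with zR^3w and yR^1w.
First-order correspondent: forall x forall y forall z ((x R^3 y & x R^2 z) -> exists w (yRw & z R^3 w)).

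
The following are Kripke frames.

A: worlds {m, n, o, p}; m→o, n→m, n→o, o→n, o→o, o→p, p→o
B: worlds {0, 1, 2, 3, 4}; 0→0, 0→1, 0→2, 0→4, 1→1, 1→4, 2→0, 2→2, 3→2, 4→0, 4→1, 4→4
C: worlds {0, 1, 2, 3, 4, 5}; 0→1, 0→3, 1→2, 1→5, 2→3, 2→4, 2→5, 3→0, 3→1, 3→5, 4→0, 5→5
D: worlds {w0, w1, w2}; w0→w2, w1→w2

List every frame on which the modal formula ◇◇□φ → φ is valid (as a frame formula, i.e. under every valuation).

D

The schema corresponds to a generalized confluence (Geach) condition: ∀x ∀y (xR²y → ∃w (yRw ∧ x = w)).
A: fails — mR²o but no w with oRw and m=w.
B: fails — 0R²1 but no w with 1Rw and 0=w.
C: fails — 0R²0 but no w with 0Rw and 0=w.
D: holds.
Valid on: D.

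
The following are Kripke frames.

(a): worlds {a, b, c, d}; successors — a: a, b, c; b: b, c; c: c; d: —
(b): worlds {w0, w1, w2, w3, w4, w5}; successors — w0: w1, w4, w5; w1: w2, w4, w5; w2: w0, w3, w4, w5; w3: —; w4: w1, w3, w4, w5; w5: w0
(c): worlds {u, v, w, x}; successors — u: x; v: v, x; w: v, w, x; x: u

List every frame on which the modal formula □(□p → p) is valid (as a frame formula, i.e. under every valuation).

This is the axiom for shift-reflexivity; its first-order frame correspondent is ∀x ∀y (Rxy → Ryy).
(a): condition met.
(b): fails — Rw1w5 but not Rw5w5.
(c): fails — Rwx but not Rxx.

(a)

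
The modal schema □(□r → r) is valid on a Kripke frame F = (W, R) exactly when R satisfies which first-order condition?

shift-reflexivity

Suppose □(□r→r) is valid. Take Rxy and set V(r)={w : Ryw}. Then at y, □r holds; since □(□r→r) at x, □r→r at y, so r at y, i.e. Ryy.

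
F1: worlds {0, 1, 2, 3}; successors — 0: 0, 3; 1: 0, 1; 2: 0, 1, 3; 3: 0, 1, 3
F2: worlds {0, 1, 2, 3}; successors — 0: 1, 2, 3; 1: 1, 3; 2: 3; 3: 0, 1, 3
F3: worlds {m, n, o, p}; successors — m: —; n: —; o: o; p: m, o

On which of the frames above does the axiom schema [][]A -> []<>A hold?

F1, F2

The schema corresponds to a generalized confluence (Geach) condition: forall x forall z (xRz -> exists w (x R^2 w & zRw)).
F1: holds.
F2: holds.
F3: fails — pRm but no w with pR²w and mRw.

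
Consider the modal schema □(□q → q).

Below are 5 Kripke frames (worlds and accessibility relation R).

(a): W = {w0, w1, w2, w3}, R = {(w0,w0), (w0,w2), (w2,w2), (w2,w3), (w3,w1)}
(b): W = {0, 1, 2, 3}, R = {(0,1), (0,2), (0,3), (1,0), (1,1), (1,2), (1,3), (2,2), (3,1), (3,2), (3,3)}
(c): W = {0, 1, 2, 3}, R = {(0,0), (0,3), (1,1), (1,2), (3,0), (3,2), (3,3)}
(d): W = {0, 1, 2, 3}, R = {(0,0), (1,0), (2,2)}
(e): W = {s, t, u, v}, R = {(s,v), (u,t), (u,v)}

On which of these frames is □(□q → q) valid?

(d)

This is the axiom for shift-reflexivity; its first-order frame correspondent is ∀x ∀y (Rxy → Ryy).
(a): fails — Rw3w1 but not Rw1w1.
(b): fails — R10 but not R00.
(c): fails — R32 but not R22.
(d): condition met.
(e): fails — Ruv but not Rvv.
Valid on: (d).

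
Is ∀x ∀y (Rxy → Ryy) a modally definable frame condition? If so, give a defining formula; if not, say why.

Definable; □(□r → r) defines it

Yes: it is shift-reflexivity, defined by the T□ schema □(□r → r).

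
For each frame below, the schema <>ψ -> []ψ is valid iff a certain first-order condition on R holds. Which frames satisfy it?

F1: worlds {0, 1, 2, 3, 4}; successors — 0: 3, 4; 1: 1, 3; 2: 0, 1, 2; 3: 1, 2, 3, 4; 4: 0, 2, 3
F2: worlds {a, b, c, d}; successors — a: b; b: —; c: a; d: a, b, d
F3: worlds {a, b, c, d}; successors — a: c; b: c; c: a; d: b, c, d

Frame correspondent (Sahlqvist): forall x forall y forall z (Rxy & Rxz -> y = z) — i.e. partial functionality.
F1: fails — 0 sees both 3 and 4.
F2: fails — d sees both a and b.
F3: fails — d sees both b and c.

none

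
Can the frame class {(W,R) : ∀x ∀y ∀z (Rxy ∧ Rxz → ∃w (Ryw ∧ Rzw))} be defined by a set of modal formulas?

Yes, by ◇□q → □◇q

The condition is convergence. A defining modal formula is ◇□q → □◇q.
Suppose ◇□q→□◇q is valid. Take Rxy, Rxz and set V(q)={w : Ryw}. Then □q at y so ◇□q at x, so □◇q at x, so ◇q at z, giving w with Rzw and Ryw.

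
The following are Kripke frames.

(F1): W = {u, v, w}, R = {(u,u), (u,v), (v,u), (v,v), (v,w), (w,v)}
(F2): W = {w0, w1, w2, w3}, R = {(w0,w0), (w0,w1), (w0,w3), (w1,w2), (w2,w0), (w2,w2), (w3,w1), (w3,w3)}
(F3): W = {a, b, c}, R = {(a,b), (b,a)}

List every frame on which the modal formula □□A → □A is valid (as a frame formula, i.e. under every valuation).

(F1), (F2)

This is the axiom for density; its first-order frame correspondent is ∀x ∀y (Rxy → ∃z (Rxz ∧ Rzy)).
(F1): ✓.
(F2): ✓.
(F3): fails — Rab but no z with Raz and Rzb.
Valid on: (F1), (F2).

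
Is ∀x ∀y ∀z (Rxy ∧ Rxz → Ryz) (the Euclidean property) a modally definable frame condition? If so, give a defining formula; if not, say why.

This is a Sahlqvist condition; the 5 axiom ◇r → □◇r defines it.
Suppose ◇r→□◇r is valid. Take Rxy, Rxz and set V(r)={y}. Then ◇r at x, so □◇r at x, so ◇r at z, so some w with Rzw has r; w=y, i.e. Rzy. By symmetry of the argument, Ryz.

Definable; ◇r → □◇r defines it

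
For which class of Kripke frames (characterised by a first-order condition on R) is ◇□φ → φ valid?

Replacing φ by ¬φ and contraposing gives the equivalent schema φ → □◇φ.
Suppose φ→□◇φ is valid. Take Rxy and set V(φ)={x}. Then φ at x, so □◇φ at x, so ◇φ at y, so some z with Ryz has φ; z=x, i.e. Ryx.
Conversely, on a frame with symmetry the schema holds at every world under every valuation.
So the correspondent is symmetry.

symmetry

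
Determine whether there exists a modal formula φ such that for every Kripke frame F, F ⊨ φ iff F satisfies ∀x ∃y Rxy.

Yes, by □r → ◇r

This is a Sahlqvist condition; the D axiom □r → ◇r defines it.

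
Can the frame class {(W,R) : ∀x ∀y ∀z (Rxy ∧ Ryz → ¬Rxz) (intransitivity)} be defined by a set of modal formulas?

Modal frame validity is preserved under surjective bounded morphisms.
The 3-cycle (worlds w0,w1,w2 with w0→w1→w2→w0) is intransitive. Mapping every world to a single reflexive point • is a surjective bounded morphism; the reflexive point is not intransitive (R••∧R•• but R••).
Hence intransitivity is not modally definable.

No — not modally definable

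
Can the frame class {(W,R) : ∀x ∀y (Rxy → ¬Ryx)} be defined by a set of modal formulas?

Any modally definable frame class is closed under surjective bounded morphisms.
The 3-cycle (worlds w0,w1,w2 with w0→w1→w2→w0) is asymmetric. Mapping every world to a single reflexive point • is a surjective bounded morphism, and the reflexive point is not asymmetric (R•• but asymmetry requires ¬R••).
So the class is not modally definable.

No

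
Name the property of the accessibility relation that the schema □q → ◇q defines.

Suppose □q→◇q is valid. At any x set V(q)=W. Then □q at x, so ◇q at x, so x has a successor.
Conversely, any frame satisfying ∀x ∃y Rxy validates the schema.
So the correspondent is seriality.

Seriality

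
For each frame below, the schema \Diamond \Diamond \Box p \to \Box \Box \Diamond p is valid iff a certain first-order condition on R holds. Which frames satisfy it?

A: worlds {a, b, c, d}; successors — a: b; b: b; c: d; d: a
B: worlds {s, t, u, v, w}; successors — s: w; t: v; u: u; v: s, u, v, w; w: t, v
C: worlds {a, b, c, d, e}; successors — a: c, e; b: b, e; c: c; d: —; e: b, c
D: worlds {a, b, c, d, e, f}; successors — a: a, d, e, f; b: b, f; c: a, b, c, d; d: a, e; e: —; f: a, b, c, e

This is the axiom for a generalized confluence (Geach) condition; its first-order frame correspondent is \forall x \forall y \forall z ((x R^2 y \wedge x R^2 z) \to \exists w (yRw \wedge zRw)).
A: satisfies the condition.
B: fails — tR²s, tR²u but no w* with sRw* and uRw*.
C: fails — aR²b, aR²c but no w with bRw and cRw.
D: fails — aR²a, aR²e but no w with aRw and eRw.

A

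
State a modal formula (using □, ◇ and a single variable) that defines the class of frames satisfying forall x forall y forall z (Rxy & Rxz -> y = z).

◇s → □s

The condition is partial functionality. The CD schema ◇s → □s defines it.
Suppose ◇s→□s is valid. Take Rxy, Rxz and set V(s)={y}. Then ◇s at x, so □s at x, so s at z, i.e. z=y.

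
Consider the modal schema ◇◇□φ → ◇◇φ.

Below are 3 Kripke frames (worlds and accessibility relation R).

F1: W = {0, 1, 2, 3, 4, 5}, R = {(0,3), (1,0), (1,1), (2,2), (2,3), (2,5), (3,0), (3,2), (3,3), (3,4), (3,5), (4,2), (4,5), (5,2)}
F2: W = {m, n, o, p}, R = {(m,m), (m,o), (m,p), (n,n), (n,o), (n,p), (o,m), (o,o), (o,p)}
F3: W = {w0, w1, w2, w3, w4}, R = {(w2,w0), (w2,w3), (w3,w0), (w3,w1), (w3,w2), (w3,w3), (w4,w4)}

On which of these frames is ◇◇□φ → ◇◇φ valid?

F1

The schema corresponds to a generalized confluence (Geach) condition: ∀x ∀y (xR²y → ∃w (yRw ∧ xR²w)).
F1: condition met.
F2: fails — mR²p but no w with pRw and mR²w.
F3: fails — w2R²w0 but no w with w0Rw and w2R²w.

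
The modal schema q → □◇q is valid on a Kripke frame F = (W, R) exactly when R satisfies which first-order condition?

symmetry: ∀x ∀y (Rxy → Ryx)

Suppose q→□◇q is valid. Take Rxy and set V(q)={x}. Then q at x, so □◇q at x, so ◇q at y, so some z with Ryz has q; z=x, i.e. Ryx.
Conversely, any frame satisfying ∀x ∀y (Rxy → Ryx) validates the schema.
So the correspondent is symmetry.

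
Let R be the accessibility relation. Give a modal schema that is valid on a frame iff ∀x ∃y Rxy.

A defining formula is □p → ◇p (the D axiom).
Suppose □p→◇p is valid. At any x set V(p)=W. Then □p at x, so ◇p at x, so x has a successor.

□p → ◇p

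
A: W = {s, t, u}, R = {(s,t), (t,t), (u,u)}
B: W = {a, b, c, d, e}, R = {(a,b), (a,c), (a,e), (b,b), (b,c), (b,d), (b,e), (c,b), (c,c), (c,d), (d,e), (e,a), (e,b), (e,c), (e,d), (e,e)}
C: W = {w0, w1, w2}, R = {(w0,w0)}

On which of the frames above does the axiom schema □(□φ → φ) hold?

The schema corresponds to shift-reflexivity: ∀x ∀y (Rxy → Ryy).
A: ✓.
B: fails — Rcd but not Rdd.
C: ✓.

A, C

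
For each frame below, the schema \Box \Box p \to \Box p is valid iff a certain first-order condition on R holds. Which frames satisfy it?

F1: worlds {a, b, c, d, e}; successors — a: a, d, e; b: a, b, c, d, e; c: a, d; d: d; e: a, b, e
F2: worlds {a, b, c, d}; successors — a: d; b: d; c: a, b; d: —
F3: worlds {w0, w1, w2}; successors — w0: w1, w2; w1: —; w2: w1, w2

This is the axiom for density; its first-order frame correspondent is \forall x \forall y (Rxy \to \exists z (Rxz \wedge Rzy)).
F1: condition met.
F2: fails — Rca but no z with Rcz and Rza.
F3: condition met.

F1, F3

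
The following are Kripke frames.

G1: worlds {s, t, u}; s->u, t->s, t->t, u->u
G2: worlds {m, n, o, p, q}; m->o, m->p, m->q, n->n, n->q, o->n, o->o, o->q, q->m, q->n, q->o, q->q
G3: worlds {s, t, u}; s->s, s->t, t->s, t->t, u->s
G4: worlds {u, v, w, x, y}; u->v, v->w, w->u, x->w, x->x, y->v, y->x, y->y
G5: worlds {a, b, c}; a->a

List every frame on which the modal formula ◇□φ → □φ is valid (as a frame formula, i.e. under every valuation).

This is the axiom for the Euclidean property; its first-order frame correspondent is ∀x ∀y ∀z (Rxy ∧ Rxz → Ryz).
G1: fails — Rts and Rts but not Rss.
G2: fails — Rmo and Rmp but not Rop.
G3: condition met.
G4: fails — Ruv and Ruv but not Rvv.
G5: condition met.
Valid on: G3, G5.

G3, G5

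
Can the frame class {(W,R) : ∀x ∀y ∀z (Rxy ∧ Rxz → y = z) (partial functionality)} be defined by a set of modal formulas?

Yes, by ◇r → □r

Yes: it is partial functionality, defined by the CD schema ◇r → □r.
Suppose ◇r→□r is valid. Take Rxy, Rxz and set V(r)={y}. Then ◇r at x, so □r at x, so r at z, i.e. z=y.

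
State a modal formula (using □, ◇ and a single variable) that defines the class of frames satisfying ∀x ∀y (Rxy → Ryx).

This is symmetry; the standard corresponding axiom is B: r → □◇r.
Suppose r→□◇r is valid. Take Rxy and set V(r)={x}. Then r at x, so □◇r at x, so ◇r at y, so some z with Ryz has r; z=x, i.e. Ryx.

r → □◇r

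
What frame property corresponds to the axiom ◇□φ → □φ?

the Euclidean property

This is frame-equivalent to ◇φ → □◇φ (substitute ¬φ for φ and contrapose).
Suppose ◇φ→□◇φ is valid. Take Rxy, Rxz and set V(φ)={y}. Then ◇φ at x, so □◇φ at x, so ◇φ at z, so some w with Rzw has φ; w=y, i.e. Rzy. By symmetry of the argument, Ryz.
Conversely, on a frame with the Euclidean property the schema holds at every world under every valuation.
Frame condition: ∀x ∀y ∀z (Rxy ∧ Rxz → Ryz).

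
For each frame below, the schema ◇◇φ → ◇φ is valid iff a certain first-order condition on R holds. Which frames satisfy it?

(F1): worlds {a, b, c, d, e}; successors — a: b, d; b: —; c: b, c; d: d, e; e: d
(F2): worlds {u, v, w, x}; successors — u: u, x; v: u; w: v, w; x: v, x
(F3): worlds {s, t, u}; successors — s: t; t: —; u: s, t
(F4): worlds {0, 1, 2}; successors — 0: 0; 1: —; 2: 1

(F3), (F4)

Frame correspondent (Sahlqvist): ∀x ∀y ∀z (Rxy ∧ Ryz → Rxz) — i.e. transitivity.
(F1): fails — Red and Rde but not Ree.
(F2): fails — Rvu and Rux but not Rvx.
(F3): ✓.
(F4): ✓.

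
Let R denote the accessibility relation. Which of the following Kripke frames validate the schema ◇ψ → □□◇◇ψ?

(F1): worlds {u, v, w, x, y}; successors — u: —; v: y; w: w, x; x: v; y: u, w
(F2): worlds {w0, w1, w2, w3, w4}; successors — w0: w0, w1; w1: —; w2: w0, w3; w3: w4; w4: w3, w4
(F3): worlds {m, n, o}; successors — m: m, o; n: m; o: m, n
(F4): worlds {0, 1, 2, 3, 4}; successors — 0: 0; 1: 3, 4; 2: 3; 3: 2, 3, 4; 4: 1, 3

Frame correspondent (Sahlqvist): ∀x ∀y ∀z ((xRy ∧ xR²z) → ∃w (y = w ∧ zR²w)) — i.e. a generalized confluence (Geach) condition.
(F1): fails — vRy, vR²u but no t with y=t and uR²t.
(F2): fails — w0Rw0, w0R²w1 but no w with w0=w and w1R²w.
(F3): fails — oRn, oR²o but no w with n=w and oR²w.
(F4): fails — 4R1, 4R²2 but no w with 1=w and 2R²w.

none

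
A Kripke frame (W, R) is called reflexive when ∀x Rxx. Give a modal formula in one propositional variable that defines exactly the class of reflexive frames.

□q → q

This is reflexivity; the standard corresponding axiom is T: □q → q.
Suppose □q→q is valid. At any x set V(q)={w : Rxw}. Then □q holds at x, so q holds at x, i.e. Rxx.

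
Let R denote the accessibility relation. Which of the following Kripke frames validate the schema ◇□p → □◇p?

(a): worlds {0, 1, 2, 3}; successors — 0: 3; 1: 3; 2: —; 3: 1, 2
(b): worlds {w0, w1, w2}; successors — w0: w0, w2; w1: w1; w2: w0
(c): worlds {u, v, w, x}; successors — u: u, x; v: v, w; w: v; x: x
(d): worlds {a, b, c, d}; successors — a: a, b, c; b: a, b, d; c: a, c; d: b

The schema corresponds to convergence: ∀x ∀y ∀z (Rxy ∧ Rxz → ∃w (Ryw ∧ Rzw)).
(a): fails — R31 and R32 but 1 and 2 have no common successor.
(b): condition met.
(c): condition met.
(d): condition met.
Valid on: (b), (c), (d).

(b), (c), (d)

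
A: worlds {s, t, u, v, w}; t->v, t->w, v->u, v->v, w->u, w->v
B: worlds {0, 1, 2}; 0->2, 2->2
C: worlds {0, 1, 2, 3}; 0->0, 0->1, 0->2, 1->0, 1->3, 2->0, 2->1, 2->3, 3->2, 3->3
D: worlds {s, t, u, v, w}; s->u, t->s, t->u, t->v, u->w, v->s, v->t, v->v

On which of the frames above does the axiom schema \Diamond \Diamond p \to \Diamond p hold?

B

Frame correspondent (Sahlqvist): \forall x \forall y \forall z (Rxy \wedge Ryz \to Rxz) — i.e. transitivity.
A: fails — Rtv and Rvu but not Rtu.
B: ✓.
C: fails — R10 and R02 but not R12.
D: fails — Rtv and Rvt but not Rtt.
Valid on: B.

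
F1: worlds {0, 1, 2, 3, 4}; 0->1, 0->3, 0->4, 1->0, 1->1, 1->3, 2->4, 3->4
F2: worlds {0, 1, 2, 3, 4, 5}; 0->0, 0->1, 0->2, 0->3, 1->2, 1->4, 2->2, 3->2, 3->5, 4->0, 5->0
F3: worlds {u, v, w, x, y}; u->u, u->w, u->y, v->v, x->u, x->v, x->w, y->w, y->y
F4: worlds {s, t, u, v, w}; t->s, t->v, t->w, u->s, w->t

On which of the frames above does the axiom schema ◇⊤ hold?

Frame correspondent (Sahlqvist): ∀x ∃y Rxy — i.e. seriality.
F1: fails — world 4 has no successor.
F2: satisfies the condition.
F3: fails — world w has no successor.
F4: fails — world s has no successor.
Valid on: F2.

F2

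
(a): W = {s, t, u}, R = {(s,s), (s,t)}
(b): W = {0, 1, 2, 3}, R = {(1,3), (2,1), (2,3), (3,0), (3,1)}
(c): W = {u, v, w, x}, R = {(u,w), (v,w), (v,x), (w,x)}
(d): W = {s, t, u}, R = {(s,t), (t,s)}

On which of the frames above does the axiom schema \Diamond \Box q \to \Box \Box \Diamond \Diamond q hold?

(d)

Frame correspondent (Sahlqvist): \forall x \forall y \forall z ((xRy \wedge x R^2 z) \to \exists w (yRw \wedge z R^2 w)) — i.e. a generalized confluence (Geach) condition.
(a): fails — sRs, sR²t but no w with sRw and tR²w.
(b): fails — 1R3, 1R²0 but no w with 3Rw and 0R²w.
(c): fails — uRw, uR²x but no t with wRt and xR²t.
(d): condition met.
Valid on: (d).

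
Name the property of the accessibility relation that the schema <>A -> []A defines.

Suppose ◇A→□A is valid. Take Rxy, Rxz and set V(A)={y}. Then ◇A at x, so □A at x, so A at z, i.e. z=y.

partial functionality: forall x forall y forall z (Rxy & Rxz -> y = z)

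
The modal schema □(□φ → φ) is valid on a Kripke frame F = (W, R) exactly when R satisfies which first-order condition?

Shift-reflexivity

Suppose □(□φ→φ) is valid. Take Rxy and set V(φ)={w : Ryw}. Then at y, □φ holds; since □(□φ→φ) at x, □φ→φ at y, so φ at y, i.e. Ryy.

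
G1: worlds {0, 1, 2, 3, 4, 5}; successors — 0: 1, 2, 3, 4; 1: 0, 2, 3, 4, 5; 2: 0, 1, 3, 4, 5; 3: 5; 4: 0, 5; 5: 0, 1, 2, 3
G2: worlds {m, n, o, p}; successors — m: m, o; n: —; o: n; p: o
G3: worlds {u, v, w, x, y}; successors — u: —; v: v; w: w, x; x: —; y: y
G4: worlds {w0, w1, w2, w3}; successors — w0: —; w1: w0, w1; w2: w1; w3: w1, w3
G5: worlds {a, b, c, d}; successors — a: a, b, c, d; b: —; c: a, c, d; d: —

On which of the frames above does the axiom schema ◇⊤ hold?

G1

Frame correspondent (Sahlqvist): ∀x ∃y Rxy — i.e. seriality.
G1: condition met.
G2: fails — world n has no successor.
G3: fails — world u has no successor.
G4: fails — world w0 has no successor.
G5: fails — world b has no successor.
Valid on: G1.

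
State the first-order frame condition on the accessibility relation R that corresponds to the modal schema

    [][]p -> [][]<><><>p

This is a Sahlqvist (Geach-type) schema ◇^0□^2p → □^2◇^3p.
Minimal-valuation argument: fix x; take any y with xR^0y and any z with xR^2z. Set V(p) to the set of worlds R-reachable from y in exactly 2 steps. Then □^2p holds at y, so the antecedent holds at x; validity forces ◇^3p at z, giving a w with zR^3w and yR^2w.
First-order correspondent: forall x forall z (x R^2 z -> exists w (x R^2 w & z R^3 w)).

forall x forall z (x R^2 z -> exists w (x R^2 w & z R^3 w))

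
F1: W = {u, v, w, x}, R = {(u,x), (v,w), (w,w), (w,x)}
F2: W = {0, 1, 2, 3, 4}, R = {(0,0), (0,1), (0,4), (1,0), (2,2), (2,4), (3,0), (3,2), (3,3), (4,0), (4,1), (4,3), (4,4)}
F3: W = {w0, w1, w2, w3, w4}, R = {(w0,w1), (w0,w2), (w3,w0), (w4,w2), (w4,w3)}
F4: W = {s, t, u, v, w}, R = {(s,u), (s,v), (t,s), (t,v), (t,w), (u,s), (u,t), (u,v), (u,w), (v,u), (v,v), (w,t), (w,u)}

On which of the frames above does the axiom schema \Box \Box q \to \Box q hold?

Frame correspondent (Sahlqvist): \forall x \forall y (Rxy \to \exists z (Rxz \wedge Rzy)) — i.e. density.
F1: fails — Rux but no z with Ruz and Rzx.
F2: satisfies the condition.
F3: fails — Rw3w0 but no z with Rw3z and Rzw0.
F4: fails — Rwu but no z with Rwz and Rzu.

F2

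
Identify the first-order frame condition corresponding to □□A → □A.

Suppose □□A→□A is valid. Take Rxy and set V(A)={w : xR²w}. Then □□A at x, so □A at x, so A at y, i.e. ∃z(Rxz∧Rzy).

Density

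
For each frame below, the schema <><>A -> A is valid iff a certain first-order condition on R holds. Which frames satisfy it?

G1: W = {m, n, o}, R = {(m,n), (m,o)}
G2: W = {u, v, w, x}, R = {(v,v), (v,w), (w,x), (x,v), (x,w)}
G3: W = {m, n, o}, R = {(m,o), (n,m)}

This is the axiom for a generalized confluence (Geach) condition; its first-order frame correspondent is forall x forall y (x R^2 y -> exists w (y = w & x = w)).
G1: ✓.
G2: fails — vR²w but w ≠ v.
G3: fails — nR²o but o ≠ n.

G1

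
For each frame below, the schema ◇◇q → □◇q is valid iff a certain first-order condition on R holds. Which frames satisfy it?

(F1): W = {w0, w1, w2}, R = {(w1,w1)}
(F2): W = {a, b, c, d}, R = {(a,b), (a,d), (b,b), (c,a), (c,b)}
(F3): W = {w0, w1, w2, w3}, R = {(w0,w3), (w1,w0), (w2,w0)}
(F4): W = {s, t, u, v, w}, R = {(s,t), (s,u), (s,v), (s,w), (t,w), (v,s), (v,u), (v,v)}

(F1), (F3)

Frame correspondent (Sahlqvist): ∀x ∀y ∀z ((xR²y ∧ xRz) → ∃w (y = w ∧ zRw)) — i.e. a generalized confluence (Geach) condition.
(F1): ✓.
(F2): fails — aR²b, aRd but no w with b=w and dRw.
(F3): ✓.
(F4): fails — sR²s, sRt but no w* with s=w* and tRw*.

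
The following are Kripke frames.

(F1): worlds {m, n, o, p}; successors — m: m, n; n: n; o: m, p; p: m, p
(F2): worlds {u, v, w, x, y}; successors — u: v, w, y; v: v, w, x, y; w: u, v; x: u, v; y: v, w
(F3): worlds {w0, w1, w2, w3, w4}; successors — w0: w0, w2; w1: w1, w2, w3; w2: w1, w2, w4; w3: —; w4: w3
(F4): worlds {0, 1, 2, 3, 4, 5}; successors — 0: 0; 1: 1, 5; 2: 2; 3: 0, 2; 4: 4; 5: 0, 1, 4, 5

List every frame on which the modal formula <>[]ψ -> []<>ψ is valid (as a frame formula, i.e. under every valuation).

The schema corresponds to convergence: forall x forall y forall z (Rxy & Rxz -> exists w (Ryw & Rzw)).
(F1): satisfies the condition.
(F2): satisfies the condition.
(F3): fails — Rw1w2 and Rw1w3 but w2 and w3 have no common successor.
(F4): fails — R32 and R30 but 2 and 0 have no common successor.

(F1), (F2)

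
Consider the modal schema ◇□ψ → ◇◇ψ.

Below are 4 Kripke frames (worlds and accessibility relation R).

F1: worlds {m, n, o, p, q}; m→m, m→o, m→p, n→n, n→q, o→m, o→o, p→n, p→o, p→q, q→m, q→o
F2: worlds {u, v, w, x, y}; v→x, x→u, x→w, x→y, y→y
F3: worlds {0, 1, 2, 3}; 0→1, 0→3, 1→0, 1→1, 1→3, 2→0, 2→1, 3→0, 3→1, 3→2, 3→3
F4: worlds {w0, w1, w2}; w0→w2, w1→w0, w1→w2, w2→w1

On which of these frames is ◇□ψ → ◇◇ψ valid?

F1, F3, F4

Frame correspondent (Sahlqvist): ∀x ∀y (xRy → ∃w (yRw ∧ xR²w)) — i.e. a generalized confluence (Geach) condition.
F1: holds.
F2: fails — xRu but no t with uRt and xR²t.
F3: holds.
F4: holds.
Valid on: F1, F3, F4.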